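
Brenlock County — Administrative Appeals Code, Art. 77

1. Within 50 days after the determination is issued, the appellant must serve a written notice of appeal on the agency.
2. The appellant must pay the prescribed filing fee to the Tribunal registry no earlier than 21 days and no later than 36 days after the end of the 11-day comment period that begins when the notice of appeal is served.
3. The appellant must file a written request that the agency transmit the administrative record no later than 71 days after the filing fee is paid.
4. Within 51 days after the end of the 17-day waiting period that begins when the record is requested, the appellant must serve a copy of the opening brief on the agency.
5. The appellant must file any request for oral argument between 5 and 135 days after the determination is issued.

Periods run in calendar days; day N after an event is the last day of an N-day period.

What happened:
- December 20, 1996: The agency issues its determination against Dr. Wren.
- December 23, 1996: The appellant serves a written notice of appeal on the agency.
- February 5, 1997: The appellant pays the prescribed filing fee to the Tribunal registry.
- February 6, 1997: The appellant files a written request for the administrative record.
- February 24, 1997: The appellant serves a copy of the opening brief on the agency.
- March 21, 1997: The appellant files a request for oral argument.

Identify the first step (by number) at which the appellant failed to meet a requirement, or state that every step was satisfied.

(1) due by December 20, 1996 + 50 days = February 8, 1997; December 23, 1996 is within that limit.
(2) the permitted window runs from January 3, 1997 + 21 = January 24, 1997 to January 3, 1997 + 36 = February 8, 1997; February 5, 1997 falls inside that range.
(3) due by February 5, 1997 + 71 days = April 17, 1997; completed February 6, 1997, before the deadline.
(4) due by February 23, 1997 + 51 days = April 15, 1997; completed February 24, 1997, before the deadline.
(5) the permitted window runs from December 20, 1996 + 5 = December 25, 1996 to December 20, 1996 + 135 = May 4, 1997; done March 21, 1997 — within the window.

None — every step was satisfied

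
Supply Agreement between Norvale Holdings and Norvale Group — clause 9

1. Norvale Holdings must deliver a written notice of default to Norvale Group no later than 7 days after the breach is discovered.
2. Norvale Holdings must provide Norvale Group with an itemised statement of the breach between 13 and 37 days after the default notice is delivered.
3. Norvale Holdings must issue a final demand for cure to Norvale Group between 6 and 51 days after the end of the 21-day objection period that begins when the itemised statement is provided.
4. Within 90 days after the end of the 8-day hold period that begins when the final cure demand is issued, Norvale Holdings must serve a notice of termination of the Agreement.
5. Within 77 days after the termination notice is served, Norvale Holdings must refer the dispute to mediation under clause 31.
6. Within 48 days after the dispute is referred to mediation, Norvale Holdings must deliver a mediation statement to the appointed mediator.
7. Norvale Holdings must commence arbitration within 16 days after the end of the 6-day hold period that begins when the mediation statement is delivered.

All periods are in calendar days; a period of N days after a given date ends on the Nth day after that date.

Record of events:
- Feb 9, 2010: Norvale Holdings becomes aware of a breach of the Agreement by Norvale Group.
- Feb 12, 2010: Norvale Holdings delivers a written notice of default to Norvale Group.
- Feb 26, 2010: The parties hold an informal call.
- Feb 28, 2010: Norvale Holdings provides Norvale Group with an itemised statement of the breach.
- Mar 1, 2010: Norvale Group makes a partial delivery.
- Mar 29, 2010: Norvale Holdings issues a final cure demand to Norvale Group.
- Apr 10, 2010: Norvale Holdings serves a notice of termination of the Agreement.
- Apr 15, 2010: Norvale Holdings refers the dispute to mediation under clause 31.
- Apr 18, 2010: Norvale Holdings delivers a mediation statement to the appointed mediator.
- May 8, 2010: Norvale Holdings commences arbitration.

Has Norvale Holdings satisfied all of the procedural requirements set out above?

Step 1 — counting 7 days from Feb 9, 2010 (when the breach is discovered) gives a deadline of Feb 16, 2010; done Feb 12, 2010 — timely.
Step 2 — 13 and 37 days from Feb 12, 2010 (when the default notice is delivered) are Feb 25, 2010 and Mar 21, 2010 respectively; done Feb 28, 2010 — within the window.
Step 3 — 6 and 51 days from Mar 21, 2010 (end of the 21-day objection period, which began when the itemised statement is provided on Feb 28, 2010) are Mar 27, 2010 and May 11, 2010 respectively; done Mar 29, 2010, which is between those dates.
Step 4 — counting 90 days from Apr 6, 2010 (end of the 8-day hold period, which began when the final cure demand is issued on Mar 29, 2010) gives a deadline of Jul 5, 2010; done Apr 10, 2010 — timely.
Step 5 — counting 77 days from Apr 10, 2010 (when the termination notice is served) gives a deadline of Jun 26, 2010; done Apr 15, 2010 — timely.
Step 6 — counting 48 days from Apr 15, 2010 (when the dispute is referred to mediation) gives a deadline of Jun 2, 2010; Apr 18, 2010 is within that limit.
Step 7 — counting 16 days from Apr 24, 2010 (end of the 6-day hold period, which began when the mediation statement is delivered on Apr 18, 2010) gives a deadline of May 10, 2010; completed May 8, 2010, before the deadline.

Yes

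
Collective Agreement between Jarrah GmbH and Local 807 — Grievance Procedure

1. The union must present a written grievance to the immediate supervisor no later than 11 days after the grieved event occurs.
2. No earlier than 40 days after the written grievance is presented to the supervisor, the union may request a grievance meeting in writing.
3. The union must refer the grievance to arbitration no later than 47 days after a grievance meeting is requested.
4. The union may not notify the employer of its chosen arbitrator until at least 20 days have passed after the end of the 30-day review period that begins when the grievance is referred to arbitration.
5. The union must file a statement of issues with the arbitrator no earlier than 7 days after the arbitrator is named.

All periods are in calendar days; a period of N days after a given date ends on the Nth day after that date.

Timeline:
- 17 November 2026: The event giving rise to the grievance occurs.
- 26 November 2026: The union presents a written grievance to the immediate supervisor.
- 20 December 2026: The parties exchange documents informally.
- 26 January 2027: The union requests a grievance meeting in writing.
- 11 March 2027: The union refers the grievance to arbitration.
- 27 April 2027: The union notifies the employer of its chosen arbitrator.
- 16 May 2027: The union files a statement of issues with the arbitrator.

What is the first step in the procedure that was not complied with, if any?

Step 4

(1) due by 17 November 2026 + 11 days = 28 November 2026; completed 26 November 2026, before the deadline.
(2) permitted from 26 November 2026 + 40 days = 5 January 2027 onward; 26 January 2027 is on or after that date.
(3) due by 26 January 2027 + 47 days = 14 March 2027; 11 March 2027 is within that limit.
(4) permitted from 10 April 2027 + 20 days = 30 April 2027 onward; acted on 27 April 2027, 3 days prematurely.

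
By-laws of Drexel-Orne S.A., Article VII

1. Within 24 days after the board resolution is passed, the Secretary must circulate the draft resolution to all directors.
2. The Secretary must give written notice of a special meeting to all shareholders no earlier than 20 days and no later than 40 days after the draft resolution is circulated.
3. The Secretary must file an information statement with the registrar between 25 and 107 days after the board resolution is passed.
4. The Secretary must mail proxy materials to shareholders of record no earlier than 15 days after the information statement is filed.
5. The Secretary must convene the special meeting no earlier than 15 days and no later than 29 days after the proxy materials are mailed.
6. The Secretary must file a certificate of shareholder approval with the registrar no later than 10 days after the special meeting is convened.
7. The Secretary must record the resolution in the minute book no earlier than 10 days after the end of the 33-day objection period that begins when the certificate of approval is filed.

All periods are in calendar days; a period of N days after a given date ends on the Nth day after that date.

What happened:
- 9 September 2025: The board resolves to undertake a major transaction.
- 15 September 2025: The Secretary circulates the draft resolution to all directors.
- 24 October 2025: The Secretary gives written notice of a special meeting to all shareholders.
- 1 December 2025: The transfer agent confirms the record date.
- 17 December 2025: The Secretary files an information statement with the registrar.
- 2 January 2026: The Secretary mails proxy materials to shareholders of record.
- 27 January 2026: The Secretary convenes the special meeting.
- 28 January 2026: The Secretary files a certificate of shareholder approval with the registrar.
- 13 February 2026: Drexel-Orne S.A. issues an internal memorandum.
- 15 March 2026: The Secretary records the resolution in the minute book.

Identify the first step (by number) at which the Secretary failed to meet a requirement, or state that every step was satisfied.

Step 1: 24 days after 9 September 2025 (when the board resolution is passed) is 3 October 2025; 15 September 2025 is within that limit.
Step 2: the window is 20–40 days after 15 September 2025 (when the draft resolution is circulated), so 5 October 2025 through 25 October 2025; 24 October 2025 falls inside that range.
Step 3: the window is 25–107 days after 9 September 2025 (when the board resolution is passed), so 4 October 2025 through 25 December 2025; done 17 December 2025 — within the window.
Step 4: the earliest permitted date is 15 days after 17 December 2025 (when the information statement is filed), i.e. 1 January 2026; 2 January 2026 is on or after that date.
Step 5: the window is 15–29 days after 2 January 2026 (when the proxy materials are mailed), so 17 January 2026 through 31 January 2026; done 27 January 2026, which is between those dates.
Step 6: 10 days after 27 January 2026 (when the special meeting is convened) is 6 February 2026; done 28 January 2026 — timely.
Step 7: the earliest permitted date is 10 days after 2 March 2026 (end of the 33-day objection period, which began when the certificate of approval is filed on 28 January 2026), i.e. 12 March 2026; done 15 March 2026 — permitted.

None — every step was satisfied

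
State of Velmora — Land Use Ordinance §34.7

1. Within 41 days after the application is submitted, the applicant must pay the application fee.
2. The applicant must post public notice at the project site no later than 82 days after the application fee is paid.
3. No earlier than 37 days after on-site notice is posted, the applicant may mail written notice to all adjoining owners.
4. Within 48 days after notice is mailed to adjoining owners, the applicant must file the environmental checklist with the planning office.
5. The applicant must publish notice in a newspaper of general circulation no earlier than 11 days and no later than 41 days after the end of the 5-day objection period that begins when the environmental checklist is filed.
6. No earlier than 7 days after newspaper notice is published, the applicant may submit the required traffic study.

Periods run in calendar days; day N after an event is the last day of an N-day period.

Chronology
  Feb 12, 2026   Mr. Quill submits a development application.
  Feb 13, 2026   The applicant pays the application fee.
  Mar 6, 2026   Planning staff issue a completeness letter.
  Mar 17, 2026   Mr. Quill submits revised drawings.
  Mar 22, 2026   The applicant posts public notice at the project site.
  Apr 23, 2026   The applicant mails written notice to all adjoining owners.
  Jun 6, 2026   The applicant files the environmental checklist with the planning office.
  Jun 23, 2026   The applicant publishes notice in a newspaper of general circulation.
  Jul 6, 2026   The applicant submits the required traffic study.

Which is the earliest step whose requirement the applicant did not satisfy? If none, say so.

Step 3

Step 1 — counting 41 days from Feb 12, 2026 (when the application is submitted) gives a deadline of Mar 25, 2026; completed Feb 13, 2026, before the deadline.
Step 2 — counting 82 days from Feb 13, 2026 (when the application fee is paid) gives a deadline of May 6, 2026; done Mar 22, 2026 — timely.
Step 3 — must wait 37 days from Mar 22, 2026 (when on-site notice is posted), so not before Apr 28, 2026; acted on Apr 23, 2026, 5 days prematurely.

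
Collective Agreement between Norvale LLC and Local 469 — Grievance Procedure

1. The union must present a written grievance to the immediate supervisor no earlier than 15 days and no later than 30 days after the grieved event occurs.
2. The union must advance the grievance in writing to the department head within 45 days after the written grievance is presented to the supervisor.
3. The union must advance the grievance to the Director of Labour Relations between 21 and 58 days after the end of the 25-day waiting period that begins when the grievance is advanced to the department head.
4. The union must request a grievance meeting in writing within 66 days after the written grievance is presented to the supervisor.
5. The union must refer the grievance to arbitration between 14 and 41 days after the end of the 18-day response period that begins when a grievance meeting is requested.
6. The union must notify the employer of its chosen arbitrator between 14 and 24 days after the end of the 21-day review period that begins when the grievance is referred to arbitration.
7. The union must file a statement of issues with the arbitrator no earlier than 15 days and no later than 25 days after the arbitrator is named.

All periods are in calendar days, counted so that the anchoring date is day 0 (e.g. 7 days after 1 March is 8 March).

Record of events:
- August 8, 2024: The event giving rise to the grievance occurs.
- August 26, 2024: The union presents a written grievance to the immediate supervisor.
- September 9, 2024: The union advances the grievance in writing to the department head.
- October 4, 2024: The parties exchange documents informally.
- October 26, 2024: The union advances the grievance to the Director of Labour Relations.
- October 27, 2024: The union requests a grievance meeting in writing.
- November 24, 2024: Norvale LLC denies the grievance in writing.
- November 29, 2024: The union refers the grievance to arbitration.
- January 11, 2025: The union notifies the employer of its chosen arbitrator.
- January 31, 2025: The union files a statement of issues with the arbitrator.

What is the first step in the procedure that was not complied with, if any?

Step 1 — 15 and 30 days from August 8, 2024 (when the grieved event occurs) are August 23, 2024 and September 7, 2024 respectively; done August 26, 2024 — within the window.
Step 2 — counting 45 days from August 26, 2024 (when the written grievance is presented to the supervisor) gives a deadline of October 10, 2024; done September 9, 2024 — timely.
Step 3 — 21 and 58 days from October 4, 2024 (end of the 25-day waiting period, which began when the grievance is advanced to the department head on September 9, 2024) are October 25, 2024 and December 1, 2024 respectively; done October 26, 2024, which is between those dates.
Step 4 — counting 66 days from August 26, 2024 (when the written grievance is presented to the supervisor) gives a deadline of October 31, 2024; October 27, 2024 is within that limit.
Step 5 — 14 and 41 days from November 14, 2024 (end of the 18-day response period, which began when a grievance meeting is requested on October 27, 2024) are November 28, 2024 and December 25, 2024 respectively; done November 29, 2024, which is between those dates.
Step 6 — 14 and 24 days from December 20, 2024 (end of the 21-day review period, which began when the grievance is referred to arbitration on November 29, 2024) are January 3, 2025 and January 13, 2025 respectively; done January 11, 2025, which is between those dates.
Step 7 — 15 and 25 days from January 11, 2025 (when the arbitrator is named) are January 26, 2025 and February 5, 2025 respectively; done January 31, 2025, which is between those dates.

None — every step was satisfied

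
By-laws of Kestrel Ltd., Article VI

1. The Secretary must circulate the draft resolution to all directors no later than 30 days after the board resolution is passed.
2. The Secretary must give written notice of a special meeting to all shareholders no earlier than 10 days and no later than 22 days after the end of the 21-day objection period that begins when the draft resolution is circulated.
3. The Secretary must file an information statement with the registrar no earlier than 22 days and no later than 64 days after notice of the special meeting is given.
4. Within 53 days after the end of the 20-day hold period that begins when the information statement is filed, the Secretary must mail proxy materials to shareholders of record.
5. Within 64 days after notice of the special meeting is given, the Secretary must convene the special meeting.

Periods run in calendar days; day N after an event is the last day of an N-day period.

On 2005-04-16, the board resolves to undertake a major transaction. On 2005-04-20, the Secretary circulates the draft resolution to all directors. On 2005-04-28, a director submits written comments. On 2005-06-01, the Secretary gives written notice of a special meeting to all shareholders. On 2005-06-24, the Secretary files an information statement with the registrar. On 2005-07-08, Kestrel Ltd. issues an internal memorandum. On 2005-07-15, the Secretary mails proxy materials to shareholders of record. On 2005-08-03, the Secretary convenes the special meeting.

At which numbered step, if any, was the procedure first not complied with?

None — every step was satisfied

Step 1 — counting 30 days from 2005-04-16 (when the board resolution is passed) gives a deadline of 2005-05-16; completed 2005-04-20, before the deadline.
Step 2 — 10 and 22 days from 2005-05-11 (end of the 21-day objection period, which began when the draft resolution is circulated on 2005-04-20) are 2005-05-21 and 2005-06-02 respectively; 2005-06-01 falls inside that range.
Step 3 — 22 and 64 days from 2005-06-01 (when notice of the special meeting is given) are 2005-06-23 and 2005-08-04 respectively; done 2005-06-24 — within the window.
Step 4 — counting 53 days from 2005-07-14 (end of the 20-day hold period, which began when the information statement is filed on 2005-06-24) gives a deadline of 2005-09-05; 2005-07-15 is within that limit.
Step 5 — counting 64 days from 2005-06-01 (when notice of the special meeting is given) gives a deadline of 2005-08-04; completed 2005-08-03, before the deadline.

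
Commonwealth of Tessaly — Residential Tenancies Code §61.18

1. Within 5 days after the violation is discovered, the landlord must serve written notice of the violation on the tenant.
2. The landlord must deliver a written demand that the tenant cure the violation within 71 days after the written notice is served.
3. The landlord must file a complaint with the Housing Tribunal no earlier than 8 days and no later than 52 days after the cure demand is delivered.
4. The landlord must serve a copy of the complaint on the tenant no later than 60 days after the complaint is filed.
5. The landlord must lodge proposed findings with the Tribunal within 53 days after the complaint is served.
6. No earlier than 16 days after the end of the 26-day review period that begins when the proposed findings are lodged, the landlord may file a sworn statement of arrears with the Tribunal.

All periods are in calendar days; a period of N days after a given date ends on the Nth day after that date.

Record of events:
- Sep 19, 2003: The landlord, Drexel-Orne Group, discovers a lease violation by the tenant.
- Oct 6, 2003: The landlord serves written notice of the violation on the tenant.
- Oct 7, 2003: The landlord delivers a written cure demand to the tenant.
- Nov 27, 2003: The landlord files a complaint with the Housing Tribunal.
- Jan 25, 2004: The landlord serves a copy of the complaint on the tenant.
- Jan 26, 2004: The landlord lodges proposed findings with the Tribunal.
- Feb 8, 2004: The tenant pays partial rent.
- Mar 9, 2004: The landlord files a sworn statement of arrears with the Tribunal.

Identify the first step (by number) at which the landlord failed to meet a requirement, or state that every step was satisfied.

(1) due by Sep 19, 2003 + 5 days = Sep 24, 2003; done Oct 6, 2003 — 12 days late.

Step 1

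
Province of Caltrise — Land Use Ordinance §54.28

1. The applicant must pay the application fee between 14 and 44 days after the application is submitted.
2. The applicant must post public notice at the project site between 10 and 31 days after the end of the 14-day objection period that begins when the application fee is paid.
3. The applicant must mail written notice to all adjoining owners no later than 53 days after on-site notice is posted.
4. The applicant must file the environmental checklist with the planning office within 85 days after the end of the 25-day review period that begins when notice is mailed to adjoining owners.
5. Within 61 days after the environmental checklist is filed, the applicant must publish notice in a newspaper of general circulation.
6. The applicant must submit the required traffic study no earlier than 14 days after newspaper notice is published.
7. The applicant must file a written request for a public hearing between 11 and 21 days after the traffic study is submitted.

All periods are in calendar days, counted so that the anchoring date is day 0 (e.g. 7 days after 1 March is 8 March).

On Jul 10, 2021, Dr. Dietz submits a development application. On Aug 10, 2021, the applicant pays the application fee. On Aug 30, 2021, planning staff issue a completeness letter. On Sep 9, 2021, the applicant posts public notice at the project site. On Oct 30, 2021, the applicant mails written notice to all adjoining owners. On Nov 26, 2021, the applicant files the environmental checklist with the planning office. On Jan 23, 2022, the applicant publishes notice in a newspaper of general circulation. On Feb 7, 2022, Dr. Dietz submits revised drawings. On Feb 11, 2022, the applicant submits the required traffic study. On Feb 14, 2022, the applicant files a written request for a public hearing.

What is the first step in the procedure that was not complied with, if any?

Step 7

(1) the permitted window runs from Jul 10, 2021 + 14 = Jul 24, 2021 to Jul 10, 2021 + 44 = Aug 23, 2021; done Aug 10, 2021, which is between those dates.
(2) the permitted window runs from Aug 24, 2021 + 10 = Sep 3, 2021 to Aug 24, 2021 + 31 = Sep 24, 2021; done Sep 9, 2021 — within the window.
(3) due by Sep 9, 2021 + 53 days = Nov 1, 2021; completed Oct 30, 2021, before the deadline.
(4) due by Nov 24, 2021 + 85 days = Feb 17, 2022; Nov 26, 2021 is within that limit.
(5) due by Nov 26, 2021 + 61 days = Jan 26, 2022; Jan 23, 2022 is within that limit.
(6) permitted from Jan 23, 2022 + 14 days = Feb 6, 2022 onward; done Feb 11, 2022, after the minimum wait.
(7) the permitted window runs from Feb 11, 2022 + 11 = Feb 22, 2022 to Feb 11, 2022 + 21 = Mar 4, 2022; done Feb 14, 2022 — 8 days before the window opened.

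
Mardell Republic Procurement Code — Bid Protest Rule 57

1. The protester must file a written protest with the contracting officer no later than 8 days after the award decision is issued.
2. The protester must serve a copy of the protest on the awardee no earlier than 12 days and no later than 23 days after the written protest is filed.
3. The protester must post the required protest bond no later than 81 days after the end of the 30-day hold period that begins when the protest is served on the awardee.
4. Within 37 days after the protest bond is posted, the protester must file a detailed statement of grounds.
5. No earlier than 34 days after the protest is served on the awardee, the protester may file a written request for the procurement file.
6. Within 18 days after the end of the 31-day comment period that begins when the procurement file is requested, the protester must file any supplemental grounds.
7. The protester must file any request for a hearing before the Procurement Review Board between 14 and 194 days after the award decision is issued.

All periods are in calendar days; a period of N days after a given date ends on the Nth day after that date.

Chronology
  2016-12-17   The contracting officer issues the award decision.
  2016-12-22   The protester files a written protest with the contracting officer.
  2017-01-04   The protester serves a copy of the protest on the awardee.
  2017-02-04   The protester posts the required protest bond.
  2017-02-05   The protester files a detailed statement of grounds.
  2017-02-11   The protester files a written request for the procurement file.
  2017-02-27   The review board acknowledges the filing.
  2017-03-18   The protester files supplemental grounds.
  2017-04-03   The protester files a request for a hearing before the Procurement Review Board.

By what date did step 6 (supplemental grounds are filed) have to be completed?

2017-04-01

The procurement file is requested on 2017-02-11; the 31-day comment period therefore ends 2017-03-14, and step 6 runs from that date. 18 days after 2017-03-14 is 2017-04-01.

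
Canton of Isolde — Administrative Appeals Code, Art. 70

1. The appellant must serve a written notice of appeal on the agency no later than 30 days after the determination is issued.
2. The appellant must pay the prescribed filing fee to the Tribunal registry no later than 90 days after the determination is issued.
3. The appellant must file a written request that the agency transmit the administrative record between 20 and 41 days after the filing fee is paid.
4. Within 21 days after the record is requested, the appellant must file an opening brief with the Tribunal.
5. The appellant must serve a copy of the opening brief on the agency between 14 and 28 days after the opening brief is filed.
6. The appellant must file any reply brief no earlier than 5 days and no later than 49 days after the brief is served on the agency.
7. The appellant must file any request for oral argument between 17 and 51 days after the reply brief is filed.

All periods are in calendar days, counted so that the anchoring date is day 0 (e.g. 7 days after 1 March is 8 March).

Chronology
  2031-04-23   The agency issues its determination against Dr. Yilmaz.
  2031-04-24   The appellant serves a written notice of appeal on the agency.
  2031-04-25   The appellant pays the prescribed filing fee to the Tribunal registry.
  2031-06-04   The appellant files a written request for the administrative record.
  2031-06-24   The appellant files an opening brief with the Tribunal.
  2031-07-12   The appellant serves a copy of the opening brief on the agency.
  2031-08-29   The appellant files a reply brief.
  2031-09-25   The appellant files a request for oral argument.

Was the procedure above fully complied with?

Step 1: 30 days after 2031-04-23 (when the determination is issued) is 2031-05-23; 2031-04-24 is within that limit.
Step 2: 90 days after 2031-04-23 (when the determination is issued) is 2031-07-22; 2031-04-25 is within that limit.
Step 3: the window is 20–41 days after 2031-04-25 (when the filing fee is paid), so 2031-05-15 through 2031-06-05; done 2031-06-04 — within the window.
Step 4: 21 days after 2031-06-04 (when the record is requested) is 2031-06-25; 2031-06-24 is within that limit.
Step 5: the window is 14–28 days after 2031-06-24 (when the opening brief is filed), so 2031-07-08 through 2031-07-22; 2031-07-12 falls inside that range.
Step 6: the window is 5–49 days after 2031-07-12 (when the brief is served on the agency), so 2031-07-17 through 2031-08-30; 2031-08-29 falls inside that range.
Step 7: the window is 17–51 days after 2031-08-29 (when the reply brief is filed), so 2031-09-15 through 2031-10-19; 2031-09-25 falls inside that range.

Yes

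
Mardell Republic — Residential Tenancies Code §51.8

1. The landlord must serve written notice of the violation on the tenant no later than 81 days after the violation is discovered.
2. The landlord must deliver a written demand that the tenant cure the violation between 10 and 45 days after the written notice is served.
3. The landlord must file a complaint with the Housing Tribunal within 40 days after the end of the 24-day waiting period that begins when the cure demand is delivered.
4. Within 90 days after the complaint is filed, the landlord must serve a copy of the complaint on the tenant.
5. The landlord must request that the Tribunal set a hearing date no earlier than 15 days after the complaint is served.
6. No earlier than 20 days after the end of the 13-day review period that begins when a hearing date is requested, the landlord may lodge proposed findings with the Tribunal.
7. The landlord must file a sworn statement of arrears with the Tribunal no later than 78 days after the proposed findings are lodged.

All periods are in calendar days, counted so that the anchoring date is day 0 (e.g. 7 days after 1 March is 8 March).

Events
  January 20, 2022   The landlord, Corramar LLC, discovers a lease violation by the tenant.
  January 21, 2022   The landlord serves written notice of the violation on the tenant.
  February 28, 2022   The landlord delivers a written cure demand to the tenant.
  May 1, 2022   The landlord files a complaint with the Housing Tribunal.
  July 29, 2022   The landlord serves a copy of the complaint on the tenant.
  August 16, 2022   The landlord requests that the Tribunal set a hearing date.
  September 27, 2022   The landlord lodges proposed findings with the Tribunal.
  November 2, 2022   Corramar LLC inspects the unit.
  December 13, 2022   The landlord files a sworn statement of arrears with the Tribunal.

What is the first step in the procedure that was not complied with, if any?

(1) due by January 20, 2022 + 81 days = April 11, 2022; completed January 21, 2022, before the deadline.
(2) the permitted window runs from January 21, 2022 + 10 = January 31, 2022 to January 21, 2022 + 45 = March 7, 2022; done February 28, 2022, which is between those dates.
(3) due by March 24, 2022 + 40 days = May 3, 2022; May 1, 2022 is within that limit.
(4) due by May 1, 2022 + 90 days = July 30, 2022; July 29, 2022 is within that limit.
(5) permitted from July 29, 2022 + 15 days = August 13, 2022 onward; done August 16, 2022 — permitted.
(6) permitted from August 29, 2022 + 20 days = September 18, 2022 onward; September 27, 2022 is on or after that date.
(7) due by September 27, 2022 + 78 days = December 14, 2022; done December 13, 2022 — timely.

None — every step was satisfied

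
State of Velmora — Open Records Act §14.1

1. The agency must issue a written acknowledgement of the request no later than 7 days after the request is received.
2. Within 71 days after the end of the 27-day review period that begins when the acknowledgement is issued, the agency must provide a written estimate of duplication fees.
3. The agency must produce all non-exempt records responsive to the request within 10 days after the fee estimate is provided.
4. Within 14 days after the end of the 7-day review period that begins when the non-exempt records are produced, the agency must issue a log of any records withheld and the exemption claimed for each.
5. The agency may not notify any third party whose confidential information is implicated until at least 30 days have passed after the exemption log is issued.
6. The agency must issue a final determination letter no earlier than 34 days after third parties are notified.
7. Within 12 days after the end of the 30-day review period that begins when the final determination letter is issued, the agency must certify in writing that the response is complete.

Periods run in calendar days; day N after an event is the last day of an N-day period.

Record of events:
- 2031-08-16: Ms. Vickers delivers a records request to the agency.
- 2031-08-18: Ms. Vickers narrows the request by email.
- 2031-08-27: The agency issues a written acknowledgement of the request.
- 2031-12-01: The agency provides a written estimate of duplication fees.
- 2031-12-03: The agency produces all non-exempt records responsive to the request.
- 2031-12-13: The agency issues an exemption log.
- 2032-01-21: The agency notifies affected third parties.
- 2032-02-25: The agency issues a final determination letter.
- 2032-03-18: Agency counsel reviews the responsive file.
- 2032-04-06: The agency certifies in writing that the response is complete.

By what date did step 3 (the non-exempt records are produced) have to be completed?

2031-12-11

Step 3 runs from 2031-12-01, when the fee estimate is provided. 10 days after 2031-12-01 is 2031-12-11.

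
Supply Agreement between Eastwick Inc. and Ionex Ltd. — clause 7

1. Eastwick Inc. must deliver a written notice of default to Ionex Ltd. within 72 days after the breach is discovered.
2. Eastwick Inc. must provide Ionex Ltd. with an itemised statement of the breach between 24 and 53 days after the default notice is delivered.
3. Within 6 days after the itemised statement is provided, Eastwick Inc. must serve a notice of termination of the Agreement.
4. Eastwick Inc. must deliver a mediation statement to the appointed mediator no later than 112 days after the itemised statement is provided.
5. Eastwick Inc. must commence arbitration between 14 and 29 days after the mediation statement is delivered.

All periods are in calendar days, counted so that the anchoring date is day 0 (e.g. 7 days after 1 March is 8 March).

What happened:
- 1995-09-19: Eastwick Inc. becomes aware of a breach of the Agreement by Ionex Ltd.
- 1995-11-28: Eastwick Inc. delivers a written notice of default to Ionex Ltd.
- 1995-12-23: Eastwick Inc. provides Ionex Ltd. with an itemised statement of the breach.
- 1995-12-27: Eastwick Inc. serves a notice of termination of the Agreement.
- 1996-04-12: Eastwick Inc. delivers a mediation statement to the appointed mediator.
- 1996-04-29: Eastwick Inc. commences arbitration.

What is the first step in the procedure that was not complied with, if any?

Step 1: 72 days after 1995-09-19 (when the breach is discovered) is 1995-11-30; done 1995-11-28 — timely.
Step 2: the window is 24–53 days after 1995-11-28 (when the default notice is delivered), so 1995-12-22 through 1996-01-20; 1995-12-23 falls inside that range.
Step 3: 6 days after 1995-12-23 (when the itemised statement is provided) is 1995-12-29; 1995-12-27 is within that limit.
Step 4: 112 days after 1995-12-23 (when the itemised statement is provided) is 1996-04-13; done 1996-04-12 — timely.
Step 5: the window is 14–29 days after 1996-04-12 (when the mediation statement is delivered), so 1996-04-26 through 1996-05-11; done 1996-04-29, which is between those dates.

None — every step was satisfied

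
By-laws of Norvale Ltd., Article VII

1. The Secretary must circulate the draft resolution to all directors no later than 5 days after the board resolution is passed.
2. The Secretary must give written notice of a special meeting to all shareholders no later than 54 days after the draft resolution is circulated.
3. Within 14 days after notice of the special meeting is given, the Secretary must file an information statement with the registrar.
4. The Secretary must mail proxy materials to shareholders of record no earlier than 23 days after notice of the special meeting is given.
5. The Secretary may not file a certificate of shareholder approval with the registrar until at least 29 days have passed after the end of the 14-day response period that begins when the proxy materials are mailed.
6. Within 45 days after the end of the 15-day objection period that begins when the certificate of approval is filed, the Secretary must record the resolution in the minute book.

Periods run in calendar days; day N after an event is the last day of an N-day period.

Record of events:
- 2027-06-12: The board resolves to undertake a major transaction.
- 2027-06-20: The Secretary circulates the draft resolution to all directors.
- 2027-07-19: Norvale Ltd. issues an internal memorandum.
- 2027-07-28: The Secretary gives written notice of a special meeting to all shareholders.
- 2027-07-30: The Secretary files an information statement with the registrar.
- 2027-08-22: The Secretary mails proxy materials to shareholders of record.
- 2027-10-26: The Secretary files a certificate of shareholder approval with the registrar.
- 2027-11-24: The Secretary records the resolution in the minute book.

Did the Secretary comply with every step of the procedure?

No

(1) due by 2027-06-12 + 5 days = 2027-06-17; 2027-06-20 misses that deadline by 3 days.
Later steps need not be reached.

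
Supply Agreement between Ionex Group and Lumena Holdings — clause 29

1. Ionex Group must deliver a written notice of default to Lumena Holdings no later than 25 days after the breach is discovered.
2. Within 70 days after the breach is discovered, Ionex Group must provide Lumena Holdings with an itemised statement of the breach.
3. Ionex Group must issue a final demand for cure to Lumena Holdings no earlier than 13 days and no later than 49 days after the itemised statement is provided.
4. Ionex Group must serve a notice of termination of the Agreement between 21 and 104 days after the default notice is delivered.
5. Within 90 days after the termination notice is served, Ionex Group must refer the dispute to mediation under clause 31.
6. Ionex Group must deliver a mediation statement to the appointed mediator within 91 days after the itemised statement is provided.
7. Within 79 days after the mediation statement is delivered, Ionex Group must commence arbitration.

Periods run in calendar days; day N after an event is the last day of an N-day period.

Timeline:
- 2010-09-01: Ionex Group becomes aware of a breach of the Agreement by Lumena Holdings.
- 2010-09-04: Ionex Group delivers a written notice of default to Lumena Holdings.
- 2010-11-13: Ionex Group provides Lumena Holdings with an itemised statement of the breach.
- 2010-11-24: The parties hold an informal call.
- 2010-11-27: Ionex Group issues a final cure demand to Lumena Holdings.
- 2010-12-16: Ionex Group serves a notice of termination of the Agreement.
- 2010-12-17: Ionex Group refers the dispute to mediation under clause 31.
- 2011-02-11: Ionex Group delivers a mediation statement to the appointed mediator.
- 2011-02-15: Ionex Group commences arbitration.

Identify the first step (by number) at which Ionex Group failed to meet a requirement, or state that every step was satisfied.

Step 1 — counting 25 days from 2010-09-01 (when the breach is discovered) gives a deadline of 2010-09-26; 2010-09-04 is within that limit.
Step 2 — counting 70 days from 2010-09-01 (when the breach is discovered) gives a deadline of 2010-11-10; not done until 2010-11-13, 3 days after the deadline.
The procedure was therefore not followed at step 2.

Step 2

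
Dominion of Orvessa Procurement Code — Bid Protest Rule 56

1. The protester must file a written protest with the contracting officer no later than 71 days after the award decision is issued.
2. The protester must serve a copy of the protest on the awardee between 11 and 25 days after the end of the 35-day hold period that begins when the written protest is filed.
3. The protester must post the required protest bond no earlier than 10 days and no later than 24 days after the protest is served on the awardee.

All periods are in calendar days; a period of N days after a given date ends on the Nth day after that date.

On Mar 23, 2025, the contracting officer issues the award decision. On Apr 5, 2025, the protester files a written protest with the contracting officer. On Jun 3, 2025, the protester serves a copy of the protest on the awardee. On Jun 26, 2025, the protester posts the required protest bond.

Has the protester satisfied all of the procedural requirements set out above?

(1) due by Mar 23, 2025 + 71 days = Jun 2, 2025; Apr 5, 2025 is within that limit.
(2) the permitted window runs from May 10, 2025 + 11 = May 21, 2025 to May 10, 2025 + 25 = Jun 4, 2025; done Jun 3, 2025 — within the window.
(3) the permitted window runs from Jun 3, 2025 + 10 = Jun 13, 2025 to Jun 3, 2025 + 24 = Jun 27, 2025; Jun 26, 2025 falls inside that range.

Yes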